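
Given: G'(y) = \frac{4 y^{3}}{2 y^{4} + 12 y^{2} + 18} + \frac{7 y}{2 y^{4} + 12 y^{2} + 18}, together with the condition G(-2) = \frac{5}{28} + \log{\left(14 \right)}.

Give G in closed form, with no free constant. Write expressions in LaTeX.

G(y) = \frac{4 y^{2} \log{\left(y^{2} + 3 \right)} + 4 y^{2} \log{\left(2 \right)} + 12 \log{\left(y^{2} + 3 \right)} + 5 + 12 \log{\left(2 \right)}}{4 y^{2} + 12}

Integrate term by term and add the pieces.
A general antiderivative is \log{\left(2 y^{2} + 6 \right)} + \frac{5}{4 \left(y^{2} + 3\right)} + C.
The condition gives C = \frac{5}{28} + \log{\left(14 \right)} - (\frac{5}{28} + \log{\left(14 \right)}) = 0.
So G(y) = \frac{4 y^{2} \log{\left(y^{2} + 3 \right)} + 4 y^{2} \log{\left(2 \right)} + 12 \log{\left(y^{2} + 3 \right)} + 5 + 12 \log{\left(2 \right)}}{4 y^{2} + 12}.
Check: d/dy[\frac{4 y^{2} \log{\left(y^{2} + 3 \right)} + 4 y^{2} \log{\left(2 \right)} + 12 \log{\left(y^{2} + 3 \right)} + 5 + 12 \log{\left(2 \right)}}{4 y^{2} + 12}] = \frac{4 y^{3} + 7 y}{2 y^{4} + 12 y^{2} + 18}, which equals G'(y).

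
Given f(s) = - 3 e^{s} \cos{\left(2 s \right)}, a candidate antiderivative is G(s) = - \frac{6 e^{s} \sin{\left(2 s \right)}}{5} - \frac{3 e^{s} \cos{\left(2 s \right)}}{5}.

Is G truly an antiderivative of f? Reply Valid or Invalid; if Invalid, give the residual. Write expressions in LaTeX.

Valid: G'(s) = f(s).

d/ds[G] = - 3 e^{s} \cos{\left(2 s \right)}
This equals f(s) exactly, so the claim holds.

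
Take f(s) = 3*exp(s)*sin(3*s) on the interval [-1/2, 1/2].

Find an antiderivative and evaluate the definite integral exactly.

Differentiate the proposed F(s) back; it has to land on f(s) exactly.
F(s) = -3*(-sin(3*s) + 3*cos(3*s))*exp(s)/10 is an antiderivative of f.
Check: d/ds[-3*(-sin(3*s) + 3*cos(3*s))*exp(s)/10] = 3*exp(s)*sin(3*s) = f(s).
F(1/2) = -9*exp(1/2)*cos(3/2)/10 + 3*exp(1/2)*sin(3/2)/10; F(-1/2) = -3*exp(-1/2)*sin(3/2)/10 - 9*exp(-1/2)*cos(3/2)/10.
Integral = F(1/2) - F(-1/2) = -9*exp(1/2)*cos(3/2)/10 + 9*exp(-1/2)*cos(3/2)/10 + 3*exp(-1/2)*sin(3/2)/10 + 3*exp(1/2)*sin(3/2)/10.

Antiderivative: F(s) = -3*(-sin(3*s) + 3*cos(3*s))*exp(s)/10; value = -9*exp(1/2)*cos(3/2)/10 + 9*exp(-1/2)*cos(3/2)/10 + 3*exp(-1/2)*sin(3/2)/10 + 3*exp(1/2)*sin(3/2)/10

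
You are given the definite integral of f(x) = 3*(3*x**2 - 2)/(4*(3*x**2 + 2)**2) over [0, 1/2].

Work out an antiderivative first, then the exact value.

f has the shape u'v + uv' for u = -3*x/4 and v = 1/(3*x**2 + 2) — it is the derivative of the product u*v.
F(x) = -3*x/(12*x**2 + 8) is an antiderivative of f.
Check: d/dx[-3*x/(12*x**2 + 8)] = (9*x**2 - 6)/(36*x**4 + 48*x**2 + 16), which equals f(x).
F(1/2) = -3/22; F(0) = 0.
Integral = F(1/2) - F(0) = -3/22.

Antiderivative: F(x) = -3*x/(12*x**2 + 8); value = -3/22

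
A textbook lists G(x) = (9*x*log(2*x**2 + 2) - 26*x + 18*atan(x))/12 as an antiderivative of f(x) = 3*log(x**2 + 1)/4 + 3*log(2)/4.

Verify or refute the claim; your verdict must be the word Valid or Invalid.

d/dx[G] = 3*log(x**2 + 1)/4 - 2/3 + 3*log(2)/4
d/dx[G] - f(x) = -2/3 != 0.

Invalid: d/dx[G] - f = -2/3, which is not 0.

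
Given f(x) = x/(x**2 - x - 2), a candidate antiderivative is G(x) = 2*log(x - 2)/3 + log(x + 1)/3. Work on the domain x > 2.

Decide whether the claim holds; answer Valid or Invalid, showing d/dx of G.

Valid: G'(x) = f(x).

d/dx[G] = x/(x**2 - x - 2)
This equals f(x) exactly, so the claim holds.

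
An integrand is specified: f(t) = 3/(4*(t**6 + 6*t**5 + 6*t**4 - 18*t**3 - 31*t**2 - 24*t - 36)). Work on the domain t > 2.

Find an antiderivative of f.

An antiderivative is F(t) = (3*t*log(t - 2) - 75*t*log(t + 2) + 54*t*log(t + 3) + 9*t*log(t**2 + 1) - 24*t*atan(t) + 9*log(t - 2) - 225*log(t + 2) + 162*log(t + 3) + 27*log(t**2 + 1) - 72*atan(t) - 30)/(2000*t + 6000).

The denominator factors as 4*(t - 2)*(t + 2)*(t + 3)**2*(t**2 + 1); partial fractions split f into directly integrable pieces: 3*(3*t - 4)/(1000*(t**2 + 1)) + 27/(1000*(t + 3)) + 3/(200*(t + 3)**2) - 3/(80*(t + 2)) + 3/(2000*(t - 2)).
Check: d/dt[(3*t*log(t - 2) - 75*t*log(t + 2) + 54*t*log(t + 3) + 9*t*log(t**2 + 1) - 24*t*atan(t) + 9*log(t - 2) - 225*log(t + 2) + 162*log(t + 3) + 27*log(t**2 + 1) - 72*atan(t) - 30)/(2000*t + 6000)] = 3/(4*t**6 + 24*t**5 + 24*t**4 - 72*t**3 - 124*t**2 - 96*t - 144), which equals f(t).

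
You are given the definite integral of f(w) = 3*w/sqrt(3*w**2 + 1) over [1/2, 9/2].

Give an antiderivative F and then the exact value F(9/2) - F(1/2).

The substitution u = 3*w**2 + 1 works: f is exactly (dF/du)*(du/dw) for that inner function.
F(w) = sqrt(3*w**2 + 1) is an antiderivative of f.
Check: d/dw[sqrt(3*w**2 + 1)] = 3*w/sqrt(3*w**2 + 1) = f(w).
F(9/2) = sqrt(247)/2; F(1/2) = sqrt(7)/2.
Integral = F(9/2) - F(1/2) = -sqrt(7)/2 + sqrt(247)/2.

Antiderivative: F(w) = sqrt(3*w**2 + 1); value = -sqrt(7)/2 + sqrt(247)/2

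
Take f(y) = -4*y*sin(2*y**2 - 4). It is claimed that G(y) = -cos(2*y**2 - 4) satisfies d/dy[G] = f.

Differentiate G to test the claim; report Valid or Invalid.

Invalid: d/dy[G] - f = 8*y*sin(2*y**2 - 4), which is not 0.

d/dy[G] = 4*y*sin(2*y**2 - 4)
d/dy[G] - f(y) = 8*y*sin(2*y**2 - 4) != 0.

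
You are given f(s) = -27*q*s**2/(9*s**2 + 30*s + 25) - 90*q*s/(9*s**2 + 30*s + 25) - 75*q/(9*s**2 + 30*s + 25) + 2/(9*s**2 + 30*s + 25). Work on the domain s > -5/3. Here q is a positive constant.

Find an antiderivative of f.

An antiderivative is F(s) = -3*q*s - 2/(3*(3*s + 5)).

The integrand splits into summands that can be handled one at a time.
Check: d/ds[-3*q*s - 2/(3*(3*s + 5))] = (-27*q*s**2 - 90*q*s - 75*q + 2)/(9*s**2 + 30*s + 25), which equals f(s).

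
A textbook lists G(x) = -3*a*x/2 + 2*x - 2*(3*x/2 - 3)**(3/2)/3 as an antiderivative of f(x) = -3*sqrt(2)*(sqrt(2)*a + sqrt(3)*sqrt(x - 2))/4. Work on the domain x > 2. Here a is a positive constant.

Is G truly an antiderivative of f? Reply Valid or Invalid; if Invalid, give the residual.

Invalid: d/dx[G] - f = 2, which is not 0.

d/dx[G] = sqrt(2)*(-3*sqrt(2)*a - 3*sqrt(3)*sqrt(x - 2) + 4*sqrt(2))/4
d/dx[G] - f(x) = 2 != 0.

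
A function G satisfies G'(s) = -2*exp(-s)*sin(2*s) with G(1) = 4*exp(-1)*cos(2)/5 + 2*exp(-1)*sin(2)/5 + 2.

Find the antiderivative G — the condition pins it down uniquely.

G(s) = 2*(5*exp(s) + sin(2*s) + 2*cos(2*s))*exp(-s)/5

The proposed G(s) is checked by its d/ds: the result must match the given G'(s).
A general antiderivative is 2*exp(-s)*sin(2*s)/5 + 4*exp(-s)*cos(2*s)/5 + C.
The condition gives C = 4*exp(-1)*cos(2)/5 + 2*exp(-1)*sin(2)/5 + 2 - (4*exp(-1)*cos(2)/5 + 2*exp(-1)*sin(2)/5) = 2.
So G(s) = 2*(5*exp(s) + sin(2*s) + 2*cos(2*s))*exp(-s)/5.
Check: d/ds[2*(5*exp(s) + sin(2*s) + 2*cos(2*s))*exp(-s)/5] = -2*exp(-s)*sin(2*s) = G'(s).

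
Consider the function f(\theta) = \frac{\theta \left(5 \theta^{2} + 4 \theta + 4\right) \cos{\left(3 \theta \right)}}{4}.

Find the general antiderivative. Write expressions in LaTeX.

F(\theta) = \frac{5 \theta^{3} \sin{\left(3 \theta \right)}}{12} + \frac{\theta^{2} \sin{\left(3 \theta \right)}}{3} + \frac{5 \theta^{2} \cos{\left(3 \theta \right)}}{12} + \frac{\theta \sin{\left(3 \theta \right)}}{18} + \frac{2 \theta \cos{\left(3 \theta \right)}}{9} - \frac{2 \sin{\left(3 \theta \right)}}{27} + \frac{\cos{\left(3 \theta \right)}}{54} + C

Whatever form F(\theta) takes, F'(\theta) = f(\theta) is non-negotiable.
Check: d/d\theta[\frac{5 \theta^{3} \sin{\left(3 \theta \right)}}{12} + \frac{\theta^{2} \sin{\left(3 \theta \right)}}{3} + \frac{5 \theta^{2} \cos{\left(3 \theta \right)}}{12} + \frac{\theta \sin{\left(3 \theta \right)}}{18} + \frac{2 \theta \cos{\left(3 \theta \right)}}{9} - \frac{2 \sin{\left(3 \theta \right)}}{27} + \frac{\cos{\left(3 \theta \right)}}{54}] = \frac{5 \theta^{3} \cos{\left(3 \theta \right)}}{4} + \theta^{2} \cos{\left(3 \theta \right)} + \theta \cos{\left(3 \theta \right)}, which equals f(\theta).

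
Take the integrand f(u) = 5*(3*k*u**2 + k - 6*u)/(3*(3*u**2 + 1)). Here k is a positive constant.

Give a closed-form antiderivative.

An antiderivative is F(u) = 5*k*u/3 - 5*log(u**2 + 1/3)/3.

A first test for any F(u): its u-derivative must equal f(u) identically.
Check: d/du[5*k*u/3 - 5*log(u**2 + 1/3)/3] = (15*k*u**2 + 5*k - 30*u)/(9*u**2 + 3), which equals f(u).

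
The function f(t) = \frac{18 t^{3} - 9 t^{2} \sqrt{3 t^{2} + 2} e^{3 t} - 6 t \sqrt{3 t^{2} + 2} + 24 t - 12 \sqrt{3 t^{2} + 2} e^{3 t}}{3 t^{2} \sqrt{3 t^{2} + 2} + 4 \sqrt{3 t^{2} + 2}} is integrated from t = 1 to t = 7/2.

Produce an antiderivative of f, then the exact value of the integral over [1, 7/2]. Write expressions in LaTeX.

Antiderivative: F(t) = 2 \sqrt{3 t^{2} + 2} - e^{3 t} - \log{\left(\frac{t^{2}}{2} + \frac{2}{3} \right)}; value = - e^{\frac{21}{2}} - 2 \sqrt{5} - \log{\left(\frac{163}{24} \right)} + \log{\left(\frac{7}{6} \right)} + \sqrt{155} + e^{3}

A candidate is checked by its d/dt: the result must match f(t).
F(t) = 2 \sqrt{3 t^{2} + 2} - e^{3 t} - \log{\left(\frac{t^{2}}{2} + \frac{2}{3} \right)} is an antiderivative of f.
Check: d/dt[2 \sqrt{3 t^{2} + 2} - e^{3 t} - \log{\left(\frac{t^{2}}{2} + \frac{2}{3} \right)}] = \frac{18 t^{3} - 9 t^{2} \sqrt{3 t^{2} + 2} e^{3 t} - 6 t \sqrt{3 t^{2} + 2} + 24 t - 12 \sqrt{3 t^{2} + 2} e^{3 t}}{3 t^{2} \sqrt{3 t^{2} + 2} + 4 \sqrt{3 t^{2} + 2}} = f(t).
F(7/2) = - e^{\frac{21}{2}} - \log{\left(\frac{163}{24} \right)} + \sqrt{155}; F(1) = - e^{3} - \log{\left(\frac{7}{6} \right)} + 2 \sqrt{5}.
Integral = F(7/2) - F(1) = - e^{\frac{21}{2}} - 2 \sqrt{5} - \log{\left(\frac{163}{24} \right)} + \log{\left(\frac{7}{6} \right)} + \sqrt{155} + e^{3}.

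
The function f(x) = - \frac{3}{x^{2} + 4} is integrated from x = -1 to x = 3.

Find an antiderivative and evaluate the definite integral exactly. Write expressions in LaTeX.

A first test for any F(x): its x-derivative must equal f(x) identically.
F(x) = - \frac{3 \operatorname{atan}{\left(\frac{x}{2} \right)}}{2} is an antiderivative of f.
Check: d/dx[- \frac{3 \operatorname{atan}{\left(\frac{x}{2} \right)}}{2}] = - \frac{3}{x^{2} + 4} = f(x).
F(3) = - \frac{3 \operatorname{atan}{\left(\frac{3}{2} \right)}}{2}; F(-1) = \frac{3 \operatorname{atan}{\left(\frac{1}{2} \right)}}{2}.
Integral = F(3) - F(-1) = - \frac{3 \operatorname{atan}{\left(\frac{3}{2} \right)}}{2} - \frac{3 \operatorname{atan}{\left(\frac{1}{2} \right)}}{2}.

Antiderivative: F(x) = - \frac{3 \operatorname{atan}{\left(\frac{x}{2} \right)}}{2}; value = - \frac{3 \operatorname{atan}{\left(\frac{3}{2} \right)}}{2} - \frac{3 \operatorname{atan}{\left(\frac{1}{2} \right)}}{2}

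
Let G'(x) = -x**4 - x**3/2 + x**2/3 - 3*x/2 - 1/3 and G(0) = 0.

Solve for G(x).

G(x) = -x**5/5 - x**4/8 + x**3/9 - 3*x**2/4 - x/3

Integrate term by term and add the pieces.
A general antiderivative is -x**5/5 - x**4/8 + x**3/9 - 3*x**2/4 - x/3 + C.
The condition gives C = 0 - (0) = 0.
So G(x) = -x**5/5 - x**4/8 + x**3/9 - 3*x**2/4 - x/3.
Check: d/dx[-x**5/5 - x**4/8 + x**3/9 - 3*x**2/4 - x/3] = -x**4 - x**3/2 + x**2/3 - 3*x/2 - 1/3 = G'(x).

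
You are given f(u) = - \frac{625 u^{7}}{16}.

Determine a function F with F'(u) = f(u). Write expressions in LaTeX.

An antiderivative is F(u) = - \frac{625 u^{8}}{128}.

Differentiate the proposed F(u) back; it has to land on f(u) exactly.
Check: d/du[- \frac{625 u^{8}}{128}] = - \frac{625 u^{7}}{16} = f(u).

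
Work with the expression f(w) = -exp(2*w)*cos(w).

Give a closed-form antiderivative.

An antiderivative is F(w) = -exp(2*w)*sin(w)/5 - 2*exp(2*w)*cos(w)/5.

Differentiate the proposed F(w) back; it has to land on f(w) exactly.
Check: d/dw[-exp(2*w)*sin(w)/5 - 2*exp(2*w)*cos(w)/5] = -exp(2*w)*cos(w) = f(w).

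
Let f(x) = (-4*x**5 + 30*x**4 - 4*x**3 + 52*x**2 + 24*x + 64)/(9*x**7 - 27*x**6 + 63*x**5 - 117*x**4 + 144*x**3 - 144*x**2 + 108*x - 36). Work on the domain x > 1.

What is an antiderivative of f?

An antiderivative is F(x) = (4*x**3 - 17*x**2 + 4*x - 18)/(9*x**4 - 18*x**3 + 27*x**2 - 36*x + 18).

For F(x) to be correct the identity F'(x) - f(x) = 0 must hold.
Check: d/dx[(4*x**3 - 17*x**2 + 4*x - 18)/(9*x**4 - 18*x**3 + 27*x**2 - 36*x + 18)] = (-4*x**5 + 30*x**4 - 4*x**3 + 52*x**2 + 24*x + 64)/(9*x**7 - 27*x**6 + 63*x**5 - 117*x**4 + 144*x**3 - 144*x**2 + 108*x - 36) = f(x).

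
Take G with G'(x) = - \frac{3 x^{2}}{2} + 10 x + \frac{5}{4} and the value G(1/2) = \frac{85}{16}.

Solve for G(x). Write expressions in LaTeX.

G(x) = - \frac{x^{3}}{2} + 5 x^{2} + \frac{5 x}{4} + \frac{7}{2}

The integrand splits into summands that can be handled one at a time.
A general antiderivative is - \frac{x^{3}}{2} + 5 x^{2} + \frac{5 x}{4} + 3 + C.
The condition gives C = \frac{85}{16} - (\frac{77}{16}) = \frac{1}{2}.
So G(x) = - \frac{x^{3}}{2} + 5 x^{2} + \frac{5 x}{4} + \frac{7}{2}.
Check: d/dx[- \frac{x^{3}}{2} + 5 x^{2} + \frac{5 x}{4} + \frac{7}{2}] = - \frac{3 x^{2}}{2} + 10 x + \frac{5}{4} = G'(x).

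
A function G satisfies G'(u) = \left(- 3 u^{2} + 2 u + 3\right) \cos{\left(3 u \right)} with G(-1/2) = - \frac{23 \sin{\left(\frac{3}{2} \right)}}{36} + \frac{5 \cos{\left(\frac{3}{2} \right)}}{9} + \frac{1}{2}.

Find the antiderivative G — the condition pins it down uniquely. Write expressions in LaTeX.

A candidate passes only if d/du[G] lands on the given G'(u) exactly.
A general antiderivative is - u^{2} \sin{\left(3 u \right)} + \frac{2 u \sin{\left(3 u \right)}}{3} - \frac{2 u \cos{\left(3 u \right)}}{3} + \frac{11 \sin{\left(3 u \right)}}{9} + \frac{2 \cos{\left(3 u \right)}}{9} + C.
The condition gives C = - \frac{23 \sin{\left(\frac{3}{2} \right)}}{36} + \frac{5 \cos{\left(\frac{3}{2} \right)}}{9} + \frac{1}{2} - (- \frac{23 \sin{\left(\frac{3}{2} \right)}}{36} + \frac{5 \cos{\left(\frac{3}{2} \right)}}{9}) = \frac{1}{2}.
So G(u) = - \frac{18 u^{2} \sin{\left(3 u \right)} - 12 u \sin{\left(3 u \right)} + 12 u \cos{\left(3 u \right)} - 22 \sin{\left(3 u \right)} - 4 \cos{\left(3 u \right)} - 9}{18}.
Check: d/du[- \frac{18 u^{2} \sin{\left(3 u \right)} - 12 u \sin{\left(3 u \right)} + 12 u \cos{\left(3 u \right)} - 22 \sin{\left(3 u \right)} - 4 \cos{\left(3 u \right)} - 9}{18}] = - 3 u^{2} \cos{\left(3 u \right)} + 2 u \cos{\left(3 u \right)} + 3 \cos{\left(3 u \right)}, which equals G'(u).

G(u) = - \frac{18 u^{2} \sin{\left(3 u \right)} - 12 u \sin{\left(3 u \right)} + 12 u \cos{\left(3 u \right)} - 22 \sin{\left(3 u \right)} - 4 \cos{\left(3 u \right)} - 9}{18}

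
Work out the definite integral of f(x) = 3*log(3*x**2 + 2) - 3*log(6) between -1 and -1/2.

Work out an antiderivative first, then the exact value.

Whatever form F(x) takes, F'(x) = f(x) is non-negotiable.
F(x) = 3*x*log(x**2/2 + 1/3) - 6*x + 2*sqrt(6)*atan(sqrt(6)*x/2) is an antiderivative of f.
Check: d/dx[3*x*log(x**2/2 + 1/3) - 6*x + 2*sqrt(6)*atan(sqrt(6)*x/2)] = 3*log(3*x**2 + 2) - 3*log(6) = f(x).
F(-1/2) = -2*sqrt(6)*atan(sqrt(6)/4) - 3*log(11/24)/2 + 3; F(-1) = -2*sqrt(6)*atan(sqrt(6)/2) - 3*log(5/6) + 6.
Integral = F(-1/2) - F(-1) = -3 - 2*sqrt(6)*atan(sqrt(6)/4) + 3*log(5/6) - 3*log(11/24)/2 + 2*sqrt(6)*atan(sqrt(6)/2).

Antiderivative: F(x) = 3*x*log(x**2/2 + 1/3) - 6*x + 2*sqrt(6)*atan(sqrt(6)*x/2); value = -3 - 2*sqrt(6)*atan(sqrt(6)/4) + 3*log(5/6) - 3*log(11/24)/2 + 2*sqrt(6)*atan(sqrt(6)/2)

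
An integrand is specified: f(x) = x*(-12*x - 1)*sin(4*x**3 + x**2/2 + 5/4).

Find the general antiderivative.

F(x) = cos(4*x**3 + x**2/2 + 5/4) + C

The substitution u = 4*x**3 + x**2/2 + 5/4 works: f is exactly (dF/du)*(du/dx) for that inner function.
Check: d/dx[cos(4*x**3 + x**2/2 + 5/4)] = -12*x**2*sin(4*x**3 + x**2/2 + 5/4) - x*sin(4*x**3 + x**2/2 + 5/4), which equals f(x).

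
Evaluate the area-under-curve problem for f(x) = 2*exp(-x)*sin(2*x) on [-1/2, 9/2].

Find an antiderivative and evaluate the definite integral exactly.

Differentiate the proposed F(x) back; it has to land on f(x) exactly.
F(x) = (-2*sin(2*x) - 4*cos(2*x))*exp(-x)/5 is an antiderivative of f.
Check: d/dx[(-2*sin(2*x) - 4*cos(2*x))*exp(-x)/5] = 2*exp(-x)*sin(2*x) = f(x).
F(9/2) = -2*exp(-9/2)*sin(9)/5 - 4*exp(-9/2)*cos(9)/5; F(-1/2) = -4*exp(1/2)*cos(1)/5 + 2*exp(1/2)*sin(1)/5.
Integral = F(9/2) - F(-1/2) = -2*exp(1/2)*sin(1)/5 - 2*exp(-9/2)*sin(9)/5 - 4*exp(-9/2)*cos(9)/5 + 4*exp(1/2)*cos(1)/5.

Antiderivative: F(x) = (-2*sin(2*x) - 4*cos(2*x))*exp(-x)/5; value = -2*exp(1/2)*sin(1)/5 - 2*exp(-9/2)*sin(9)/5 - 4*exp(-9/2)*cos(9)/5 + 4*exp(1/2)*cos(1)/5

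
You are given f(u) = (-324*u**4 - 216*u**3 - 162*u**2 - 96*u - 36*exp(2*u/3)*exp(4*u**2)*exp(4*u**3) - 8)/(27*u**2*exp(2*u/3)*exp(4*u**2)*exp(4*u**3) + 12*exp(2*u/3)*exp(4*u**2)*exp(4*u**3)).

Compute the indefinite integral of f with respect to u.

For F(u) to be correct the identity F'(u) - f(u) = 0 must hold.
Check: d/du[-2*atan(3*u/2) + exp(-2*u/3)*exp(-4*u**2)*exp(-4*u**3)] = (-324*u**4 - 216*u**3 - 162*u**2 - 96*u - 36*exp(2*u/3)*exp(4*u**2)*exp(4*u**3) - 8)/(27*u**2*exp(2*u/3)*exp(4*u**2)*exp(4*u**3) + 12*exp(2*u/3)*exp(4*u**2)*exp(4*u**3)) = f(u).

F(u) = -2*atan(3*u/2) + exp(-2*u/3)*exp(-4*u**2)*exp(-4*u**3) + C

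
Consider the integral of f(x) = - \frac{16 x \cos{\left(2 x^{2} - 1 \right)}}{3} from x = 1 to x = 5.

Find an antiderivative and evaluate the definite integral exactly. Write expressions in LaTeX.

Antiderivative: F(x) = - \frac{4 \sin{\left(2 x^{2} - 1 \right)}}{3}; value = \frac{4 \sin{\left(1 \right)}}{3} - \frac{4 \sin{\left(49 \right)}}{3}

The substitution u = 2 x^{2} - 1 works: f is exactly (dF/du)*(du/dx) for that inner function.
F(x) = - \frac{4 \sin{\left(2 x^{2} - 1 \right)}}{3} is an antiderivative of f.
Check: d/dx[- \frac{4 \sin{\left(2 x^{2} - 1 \right)}}{3}] = - \frac{16 x \cos{\left(2 x^{2} - 1 \right)}}{3} = f(x).
F(5) = - \frac{4 \sin{\left(49 \right)}}{3}; F(1) = - \frac{4 \sin{\left(1 \right)}}{3}.
Integral = F(5) - F(1) = \frac{4 \sin{\left(1 \right)}}{3} - \frac{4 \sin{\left(49 \right)}}{3}.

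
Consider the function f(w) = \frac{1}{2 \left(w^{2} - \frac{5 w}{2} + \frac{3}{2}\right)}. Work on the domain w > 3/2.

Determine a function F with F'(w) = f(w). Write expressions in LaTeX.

Factor the denominator (\left(w - 1\right) \left(2 w - 3\right)) and decompose: f = \frac{2}{2 w - 3} - \frac{1}{w - 1}; each piece integrates to a log, atan, or power term.
Check: d/dw[\log{\left(w - \frac{3}{2} \right)} - \log{\left(w - 1 \right)}] = \frac{1}{2 w^{2} - 5 w + 3}, which equals f(w).

An antiderivative is F(w) = \log{\left(w - \frac{3}{2} \right)} - \log{\left(w - 1 \right)}.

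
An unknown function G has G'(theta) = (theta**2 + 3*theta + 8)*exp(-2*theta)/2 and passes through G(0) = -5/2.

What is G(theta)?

G(theta) = (-theta**2 - 4*theta - 10)*exp(-2*theta)/4

G'(theta) has the shape u'v + uv' for u = -theta**2/4 - theta - 5/2 and v = exp(-2*theta) — it is the derivative of the product u*v.
A general antiderivative is (-theta**2 - 4*theta - 10)*exp(-2*theta)/4 + C.
The condition gives C = -5/2 - (-5/2) = 0.
So G(theta) = (-theta**2 - 4*theta - 10)*exp(-2*theta)/4.
Check: d/dtheta[(-theta**2 - 4*theta - 10)*exp(-2*theta)/4] = (theta**2 + 3*theta + 8)*exp(-2*theta)/2 = G'(theta).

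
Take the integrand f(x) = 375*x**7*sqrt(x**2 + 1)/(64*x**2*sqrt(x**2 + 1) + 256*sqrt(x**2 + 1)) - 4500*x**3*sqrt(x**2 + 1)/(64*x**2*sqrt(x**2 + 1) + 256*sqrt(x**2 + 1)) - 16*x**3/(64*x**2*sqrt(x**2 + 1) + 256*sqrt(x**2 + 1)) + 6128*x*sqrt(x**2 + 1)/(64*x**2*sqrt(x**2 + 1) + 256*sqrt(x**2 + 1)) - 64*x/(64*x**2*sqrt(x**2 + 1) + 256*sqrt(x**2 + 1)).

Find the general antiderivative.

F(x) = (125*x**6 - 750*x**4 + 1500*x**2 - 32*sqrt(x**2 + 1) + 128*log(x**2 + 4) - 1000)/128 + C

Integrate term by term and add the pieces.
Check: d/dx[(125*x**6 - 750*x**4 + 1500*x**2 - 32*sqrt(x**2 + 1) + 128*log(x**2 + 4) - 1000)/128] = (375*x**7*sqrt(x**2 + 1) - 4500*x**3*sqrt(x**2 + 1) - 16*x**3 + 6128*x*sqrt(x**2 + 1) - 64*x)/(64*x**2*sqrt(x**2 + 1) + 256*sqrt(x**2 + 1)), which equals f(x).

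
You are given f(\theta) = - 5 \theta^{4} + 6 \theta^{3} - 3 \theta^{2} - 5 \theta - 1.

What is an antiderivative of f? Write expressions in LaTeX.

An antiderivative is F(\theta) = \frac{- 6 \theta^{5} + 9 \theta^{4} - 6 \theta^{3} - 15 \theta^{2} - 6 \theta + 10}{6}.

Integrate term by term and add the pieces.
Check: d/d\theta[\frac{- 6 \theta^{5} + 9 \theta^{4} - 6 \theta^{3} - 15 \theta^{2} - 6 \theta + 10}{6}] = - 5 \theta^{4} + 6 \theta^{3} - 3 \theta^{2} - 5 \theta - 1 = f(\theta).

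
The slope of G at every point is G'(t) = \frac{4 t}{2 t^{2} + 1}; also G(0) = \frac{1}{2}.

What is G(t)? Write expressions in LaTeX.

The substitution u = 2 t^{2} + 1 works: G'(t) is exactly (dG/du)*(du/dt) for that inner function.
A general antiderivative is \log{\left(2 t^{2} + 1 \right)} + C.
The condition gives C = \frac{1}{2} - (0) = \frac{1}{2}.
So G(t) = \frac{2 \log{\left(2 t^{2} + 1 \right)} + 1}{2}.
Check: d/dt[\frac{2 \log{\left(2 t^{2} + 1 \right)} + 1}{2}] = \frac{4 t}{2 t^{2} + 1} = G'(t).

G(t) = \frac{2 \log{\left(2 t^{2} + 1 \right)} + 1}{2}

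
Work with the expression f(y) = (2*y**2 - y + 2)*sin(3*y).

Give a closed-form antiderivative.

An antiderivative is F(y) = -2*y**2*cos(3*y)/3 + 4*y*sin(3*y)/9 + y*cos(3*y)/3 - sin(3*y)/9 - 14*cos(3*y)/27.

Recover f(y) by differentiating a candidate F(y); any mismatch rules it out.
Check: d/dy[-2*y**2*cos(3*y)/3 + 4*y*sin(3*y)/9 + y*cos(3*y)/3 - sin(3*y)/9 - 14*cos(3*y)/27] = 2*y**2*sin(3*y) - y*sin(3*y) + 2*sin(3*y), which equals f(y).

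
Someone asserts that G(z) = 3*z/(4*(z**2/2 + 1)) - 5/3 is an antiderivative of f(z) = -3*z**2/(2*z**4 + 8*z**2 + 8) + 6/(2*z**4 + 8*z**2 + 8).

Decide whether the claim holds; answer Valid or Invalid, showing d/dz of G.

Valid - the claim checks out under differentiation.

d/dz[G] = (6 - 3*z**2)/(2*z**4 + 8*z**2 + 8)
This equals f(z) exactly, so the claim holds.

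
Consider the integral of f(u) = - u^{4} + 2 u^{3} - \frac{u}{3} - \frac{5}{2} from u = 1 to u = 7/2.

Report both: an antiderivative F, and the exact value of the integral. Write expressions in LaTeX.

Antiderivative: F(u) = - \frac{u \left(6 u^{4} - 15 u^{3} + 5 u + 75\right)}{30}; value = - \frac{615}{16}

The integrand splits into summands that can be handled one at a time.
F(u) = - \frac{u \left(6 u^{4} - 15 u^{3} + 5 u + 75\right)}{30} is an antiderivative of f.
Check: d/du[- \frac{u \left(6 u^{4} - 15 u^{3} + 5 u + 75\right)}{30}] = - u^{4} + 2 u^{3} - \frac{u}{3} - \frac{5}{2} = f(u).
F(7/2) = - \frac{9793}{240}; F(1) = - \frac{71}{30}.
Integral = F(7/2) - F(1) = - \frac{615}{16}.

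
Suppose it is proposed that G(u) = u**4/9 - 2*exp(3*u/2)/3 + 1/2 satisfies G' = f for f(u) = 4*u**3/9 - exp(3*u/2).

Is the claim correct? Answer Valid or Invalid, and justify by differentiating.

Valid - differentiating G returns exactly f.

d/du[G] = 4*u**3/9 - exp(3*u/2)
This equals f(u) exactly, so the claim holds.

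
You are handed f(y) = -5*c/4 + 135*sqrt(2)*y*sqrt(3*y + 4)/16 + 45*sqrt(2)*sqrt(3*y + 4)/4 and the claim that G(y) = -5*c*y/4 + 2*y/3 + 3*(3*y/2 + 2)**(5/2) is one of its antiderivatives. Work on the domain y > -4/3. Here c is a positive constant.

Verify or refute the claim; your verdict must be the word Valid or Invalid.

Invalid: d/dy[G] - f = 2/3, which is not 0.

d/dy[G] = sqrt(2)*(-30*sqrt(2)*c + 405*y*sqrt(3*y + 4) + 540*sqrt(3*y + 4) + 16*sqrt(2))/48
d/dy[G] - f(y) = 2/3 != 0.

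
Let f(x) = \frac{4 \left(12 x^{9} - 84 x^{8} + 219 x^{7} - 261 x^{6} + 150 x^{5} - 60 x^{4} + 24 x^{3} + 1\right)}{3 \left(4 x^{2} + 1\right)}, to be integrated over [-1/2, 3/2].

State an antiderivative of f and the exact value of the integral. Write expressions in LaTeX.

Check any antiderivative F(x) by computing F'(x) and comparing it with f(x).
F(x) = \frac{3 x^{4} \left(2 - x\right)^{4} + 4 \operatorname{atan}{\left(2 x \right)}}{6} is an antiderivative of f.
Check: d/dx[\frac{3 x^{4} \left(2 - x\right)^{4} + 4 \operatorname{atan}{\left(2 x \right)}}{6}] = \frac{48 x^{9} - 336 x^{8} + 876 x^{7} - 1044 x^{6} + 600 x^{5} - 240 x^{4} + 96 x^{3} + 4}{12 x^{2} + 3}, which equals f(x).
F(3/2) = \frac{81}{512} + \frac{2 \operatorname{atan}{\left(3 \right)}}{3}; F(-1/2) = \frac{625}{512} - \frac{\pi}{6}.
Integral = F(3/2) - F(-1/2) = - \frac{17}{16} + \frac{\pi}{6} + \frac{2 \operatorname{atan}{\left(3 \right)}}{3}.

Antiderivative: F(x) = \frac{3 x^{4} \left(2 - x\right)^{4} + 4 \operatorname{atan}{\left(2 x \right)}}{6}; value = - \frac{17}{16} + \frac{\pi}{6} + \frac{2 \operatorname{atan}{\left(3 \right)}}{3}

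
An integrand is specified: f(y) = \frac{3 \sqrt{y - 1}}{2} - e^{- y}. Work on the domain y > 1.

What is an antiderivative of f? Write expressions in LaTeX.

An antiderivative is F(y) = \left(y \sqrt{y - 1} e^{y} - \sqrt{y - 1} e^{y} + 1\right) e^{- y}.

The integrand splits into summands that can be handled one at a time.
Check: d/dy[\left(y \sqrt{y - 1} e^{y} - \sqrt{y - 1} e^{y} + 1\right) e^{- y}] = \frac{\left(3 y e^{y} - 2 \sqrt{y - 1} - 3 e^{y}\right) e^{- y}}{2 \sqrt{y - 1}}, which equals f(y).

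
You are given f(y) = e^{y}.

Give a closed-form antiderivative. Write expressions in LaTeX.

An antiderivative is F(y) = e^{y}.

Any candidate F(y) must reproduce f(y) exactly when differentiated.
Check: d/dy[e^{y}] = e^{y} = f(y).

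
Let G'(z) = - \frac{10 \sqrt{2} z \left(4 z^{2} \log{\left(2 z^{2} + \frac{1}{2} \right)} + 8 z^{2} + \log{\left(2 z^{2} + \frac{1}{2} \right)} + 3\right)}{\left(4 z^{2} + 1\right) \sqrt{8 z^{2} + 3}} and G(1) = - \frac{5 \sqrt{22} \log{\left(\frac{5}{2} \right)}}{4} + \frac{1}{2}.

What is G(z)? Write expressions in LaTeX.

G'(z) has the shape u'v + uv' for u = - \frac{5 \sqrt{4 z^{2} + \frac{3}{2}}}{2} and v = \log{\left(2 z^{2} + \frac{1}{2} \right)} — it is the derivative of the product u*v.
A general antiderivative is - \frac{5 \sqrt{4 z^{2} + \frac{3}{2}} \log{\left(2 z^{2} + \frac{1}{2} \right)}}{2} + C.
The condition gives C = - \frac{5 \sqrt{22} \log{\left(\frac{5}{2} \right)}}{4} + \frac{1}{2} - (- \frac{5 \sqrt{22} \log{\left(\frac{5}{2} \right)}}{4}) = \frac{1}{2}.
So G(z) = - \frac{5 \sqrt{4 z^{2} + \frac{3}{2}} \log{\left(2 z^{2} + \frac{1}{2} \right)}}{2} + \frac{1}{2}.
Check: d/dz[- \frac{5 \sqrt{4 z^{2} + \frac{3}{2}} \log{\left(2 z^{2} + \frac{1}{2} \right)}}{2} + \frac{1}{2}] = \frac{- 80 z^{3} \log{\left(2 z^{2} + \frac{1}{2} \right)} - 160 z^{3} - 20 z \log{\left(2 z^{2} + \frac{1}{2} \right)} - 60 z}{4 \sqrt{2} z^{2} \sqrt{8 z^{2} + 3} + \sqrt{2} \sqrt{8 z^{2} + 3}}, which equals G'(z).

G(z) = - \frac{5 \sqrt{4 z^{2} + \frac{3}{2}} \log{\left(2 z^{2} + \frac{1}{2} \right)}}{2} + \frac{1}{2}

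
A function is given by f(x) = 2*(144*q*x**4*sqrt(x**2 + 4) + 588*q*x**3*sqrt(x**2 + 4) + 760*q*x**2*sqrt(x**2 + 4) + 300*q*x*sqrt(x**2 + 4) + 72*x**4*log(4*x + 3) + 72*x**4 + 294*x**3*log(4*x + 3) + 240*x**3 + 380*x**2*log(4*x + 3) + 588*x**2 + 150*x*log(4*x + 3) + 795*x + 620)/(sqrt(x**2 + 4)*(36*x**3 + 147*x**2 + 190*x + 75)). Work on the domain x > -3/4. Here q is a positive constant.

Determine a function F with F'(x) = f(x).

An antiderivative is F(x) = 2*(6*q*x**3 + 10*q*x**2 + 6*x*sqrt(x**2 + 4)*log(4*x + 3) + 10*sqrt(x**2 + 4)*log(4*x + 3) + 5*sqrt(x**2 + 4))/(3*x + 5).

An antiderivative F(x) passes only if d/dx[F] lands on f(x) exactly.
Check: d/dx[2*(6*q*x**3 + 10*q*x**2 + 6*x*sqrt(x**2 + 4)*log(4*x + 3) + 10*sqrt(x**2 + 4)*log(4*x + 3) + 5*sqrt(x**2 + 4))/(3*x + 5)] = (288*q*x**4*sqrt(x**2 + 4) + 1176*q*x**3*sqrt(x**2 + 4) + 1520*q*x**2*sqrt(x**2 + 4) + 600*q*x*sqrt(x**2 + 4) + 144*x**4*log(4*x + 3) + 144*x**4 + 588*x**3*log(4*x + 3) + 480*x**3 + 760*x**2*log(4*x + 3) + 1176*x**2 + 300*x*log(4*x + 3) + 1590*x + 1240)/(36*x**3*sqrt(x**2 + 4) + 147*x**2*sqrt(x**2 + 4) + 190*x*sqrt(x**2 + 4) + 75*sqrt(x**2 + 4)), which equals f(x).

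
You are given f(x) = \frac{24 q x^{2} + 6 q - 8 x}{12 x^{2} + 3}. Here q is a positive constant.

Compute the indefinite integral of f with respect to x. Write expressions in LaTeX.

Differentiate the proposed F(x) back; it has to land on f(x) exactly.
Check: d/dx[\frac{6 q x - \log{\left(4 x^{2} + 1 \right)}}{3}] = \frac{24 q x^{2} + 6 q - 8 x}{12 x^{2} + 3} = f(x).

F(x) = \frac{6 q x - \log{\left(4 x^{2} + 1 \right)}}{3} + C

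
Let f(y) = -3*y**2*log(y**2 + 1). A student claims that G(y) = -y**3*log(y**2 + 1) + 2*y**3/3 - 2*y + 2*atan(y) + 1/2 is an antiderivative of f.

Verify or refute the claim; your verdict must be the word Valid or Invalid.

Valid. The derivative of G reproduces f.

d/dy[G] = -3*y**2*log(y**2 + 1)
This equals f(y) exactly, so the claim holds.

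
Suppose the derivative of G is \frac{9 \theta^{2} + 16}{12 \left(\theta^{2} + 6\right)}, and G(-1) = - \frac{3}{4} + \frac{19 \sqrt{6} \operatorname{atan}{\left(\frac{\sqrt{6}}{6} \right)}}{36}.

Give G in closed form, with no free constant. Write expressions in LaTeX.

A candidate passes only if d/d\theta[G] lands on the given G'(\theta) exactly.
A general antiderivative is \frac{3 \theta}{4} - \frac{19 \sqrt{6} \operatorname{atan}{\left(\frac{\sqrt{6} \theta}{6} \right)}}{36} + C.
The condition gives C = - \frac{3}{4} + \frac{19 \sqrt{6} \operatorname{atan}{\left(\frac{\sqrt{6}}{6} \right)}}{36} - (- \frac{3}{4} + \frac{19 \sqrt{6} \operatorname{atan}{\left(\frac{\sqrt{6}}{6} \right)}}{36}) = 0.
So G(\theta) = - \frac{- 27 \theta + 19 \sqrt{6} \operatorname{atan}{\left(\frac{\sqrt{6} \theta}{6} \right)}}{36}.
Check: d/d\theta[- \frac{- 27 \theta + 19 \sqrt{6} \operatorname{atan}{\left(\frac{\sqrt{6} \theta}{6} \right)}}{36}] = \frac{9 \theta^{2} + 16}{12 \theta^{2} + 72}, which equals G'(\theta).

G(\theta) = - \frac{- 27 \theta + 19 \sqrt{6} \operatorname{atan}{\left(\frac{\sqrt{6} \theta}{6} \right)}}{36}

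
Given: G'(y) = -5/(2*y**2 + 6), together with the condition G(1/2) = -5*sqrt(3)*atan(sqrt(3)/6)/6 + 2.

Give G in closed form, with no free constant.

A candidate passes only if d/dy[G] lands on the given G'(y) exactly.
A general antiderivative is -5*sqrt(3)*atan(sqrt(3)*y/3)/6 + C.
The condition gives C = -5*sqrt(3)*atan(sqrt(3)/6)/6 + 2 - (-5*sqrt(3)*atan(sqrt(3)/6)/6) = 2.
So G(y) = (-5*sqrt(3)*atan(sqrt(3)*y/3) + 12)/6.
Check: d/dy[(-5*sqrt(3)*atan(sqrt(3)*y/3) + 12)/6] = -5/(2*y**2 + 6) = G'(y).

G(y) = (-5*sqrt(3)*atan(sqrt(3)*y/3) + 12)/6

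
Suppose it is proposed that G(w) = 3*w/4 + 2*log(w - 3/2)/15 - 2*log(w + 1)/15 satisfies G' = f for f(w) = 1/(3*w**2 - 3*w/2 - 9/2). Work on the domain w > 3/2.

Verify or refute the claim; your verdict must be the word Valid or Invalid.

d/dw[G] = (18*w**2 - 9*w - 19)/(24*w**2 - 12*w - 36)
d/dw[G] - f(w) = 3/4 != 0.

Invalid: d/dw[G] - f = 3/4, which is not 0.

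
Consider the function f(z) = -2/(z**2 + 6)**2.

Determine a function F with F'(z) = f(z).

An antiderivative is F(z) = (-sqrt(6)*z**2*atan(sqrt(6)*z/6) - 6*z - 6*sqrt(6)*atan(sqrt(6)*z/6))/(36*z**2 + 216).

A first test for any F(z): its z-derivative must equal f(z) identically.
Check: d/dz[(-sqrt(6)*z**2*atan(sqrt(6)*z/6) - 6*z - 6*sqrt(6)*atan(sqrt(6)*z/6))/(36*z**2 + 216)] = -2/(z**4 + 12*z**2 + 36), which equals f(z).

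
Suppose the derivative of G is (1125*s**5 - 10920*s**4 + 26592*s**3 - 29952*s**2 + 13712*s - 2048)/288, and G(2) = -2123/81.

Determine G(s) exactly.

Recover the given G'(s) by differentiating a candidate G(s); any mismatch rules it out.
A general antiderivative is -4*s**5/3 + s**4 + s**2/4 - (-5*s**2/4 + 4*s - 4/3)**3/3 + C.
The condition gives C = -2123/81 - (-2204/81) = 1.
So G(s) = (-6912*s**5 + 5184*s**4 + 1296*s**2 - (-15*s**2 + 48*s - 16)**3 + 5184)/5184.
Check: d/ds[(-6912*s**5 + 5184*s**4 + 1296*s**2 - (-15*s**2 + 48*s - 16)**3 + 5184)/5184] = 125*s**5/32 - 455*s**4/12 + 277*s**3/3 - 104*s**2 + 857*s/18 - 64/9, which equals G'(s).

G(s) = (-6912*s**5 + 5184*s**4 + 1296*s**2 - (-15*s**2 + 48*s - 16)**3 + 5184)/5184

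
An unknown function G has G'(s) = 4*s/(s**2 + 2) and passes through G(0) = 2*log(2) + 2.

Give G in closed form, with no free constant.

G'(s) matches the chain-rule pattern g'(h)*h' with inner function h(s) = s**2 + 2; substituting u = h(s) collapses the integral.
A general antiderivative is 2*log(s**2 + 2) + C.
The condition gives C = 2*log(2) + 2 - (2*log(2)) = 2.
So G(s) = 2*(log(s**2 + 2) + 1).
Check: d/ds[2*(log(s**2 + 2) + 1)] = 4*s/(s**2 + 2) = G'(s).

G(s) = 2*(log(s**2 + 2) + 1)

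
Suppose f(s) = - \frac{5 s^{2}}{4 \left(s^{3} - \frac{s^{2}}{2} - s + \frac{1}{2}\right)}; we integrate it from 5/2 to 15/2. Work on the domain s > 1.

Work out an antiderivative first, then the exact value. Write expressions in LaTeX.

Factor the denominator (2 \left(s - 1\right) \left(s + 1\right) \left(2 s - 1\right)) and decompose: f = \frac{5}{6 \left(2 s - 1\right)} - \frac{5}{12 \left(s + 1\right)} - \frac{5}{4 \left(s - 1\right)}; each piece integrates to a log, atan, or power term.
F(s) = - \frac{5 \log{\left(s - 1 \right)}}{4} + \frac{5 \log{\left(s - \frac{1}{2} \right)}}{12} - \frac{5 \log{\left(s + 1 \right)}}{12} is an antiderivative of f.
Check: d/ds[- \frac{5 \log{\left(s - 1 \right)}}{4} + \frac{5 \log{\left(s - \frac{1}{2} \right)}}{12} - \frac{5 \log{\left(s + 1 \right)}}{12}] = - \frac{5 s^{2}}{4 s^{3} - 2 s^{2} - 4 s + 2}, which equals f(s).
F(15/2) = - \frac{5 \log{\left(\frac{13}{2} \right)}}{4} - \frac{5 \log{\left(\frac{17}{2} \right)}}{12} + \frac{5 \log{\left(7 \right)}}{12}; F(5/2) = - \frac{5 \log{\left(\frac{7}{2} \right)}}{12} - \frac{5 \log{\left(\frac{3}{2} \right)}}{4} + \frac{5 \log{\left(2 \right)}}{12}.
Integral = F(15/2) - F(5/2) = - \frac{5 \log{\left(\frac{13}{2} \right)}}{4} - \frac{5 \log{\left(\frac{17}{2} \right)}}{12} - \frac{5 \log{\left(2 \right)}}{12} + \frac{5 \log{\left(\frac{3}{2} \right)}}{4} + \frac{5 \log{\left(\frac{7}{2} \right)}}{12} + \frac{5 \log{\left(7 \right)}}{12}.

Antiderivative: F(s) = - \frac{5 \log{\left(s - 1 \right)}}{4} + \frac{5 \log{\left(s - \frac{1}{2} \right)}}{12} - \frac{5 \log{\left(s + 1 \right)}}{12}; value = - \frac{5 \log{\left(\frac{13}{2} \right)}}{4} - \frac{5 \log{\left(\frac{17}{2} \right)}}{12} - \frac{5 \log{\left(2 \right)}}{12} + \frac{5 \log{\left(\frac{3}{2} \right)}}{4} + \frac{5 \log{\left(\frac{7}{2} \right)}}{12} + \frac{5 \log{\left(7 \right)}}{12}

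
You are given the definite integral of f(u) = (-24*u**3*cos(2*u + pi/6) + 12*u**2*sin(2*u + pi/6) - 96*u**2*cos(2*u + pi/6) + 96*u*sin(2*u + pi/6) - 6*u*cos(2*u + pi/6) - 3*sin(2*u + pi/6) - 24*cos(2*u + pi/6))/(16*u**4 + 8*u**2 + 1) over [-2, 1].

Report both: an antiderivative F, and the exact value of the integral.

Antiderivative: F(u) = -3*(u + 4)*sin(2*u + pi/6)/(4*u**2 + 1); value = -3*sin(pi/6 + 2) + 6*cos(pi/3 + 4)/17

Recover f(u) by differentiating a candidate F(u); any mismatch rules it out.
F(u) = -3*(u + 4)*sin(2*u + pi/6)/(4*u**2 + 1) is an antiderivative of f.
Check: d/du[-3*(u + 4)*sin(2*u + pi/6)/(4*u**2 + 1)] = (-24*u**3*cos(2*u + pi/6) + 12*u**2*sin(2*u + pi/6) - 96*u**2*cos(2*u + pi/6) + 96*u*sin(2*u + pi/6) - 6*u*cos(2*u + pi/6) - 3*sin(2*u + pi/6) - 24*cos(2*u + pi/6))/(16*u**4 + 8*u**2 + 1) = f(u).
F(1) = -3*sin(pi/6 + 2); F(-2) = -6*cos(pi/3 + 4)/17.
Integral = F(1) - F(-2) = -3*sin(pi/6 + 2) + 6*cos(pi/3 + 4)/17.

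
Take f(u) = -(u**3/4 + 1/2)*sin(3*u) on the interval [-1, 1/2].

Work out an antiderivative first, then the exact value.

Antiderivative: F(u) = u**3*cos(3*u)/12 - u**2*sin(3*u)/12 - u*cos(3*u)/18 + sin(3*u)/54 + cos(3*u)/6; value = -7*sin(3)/108 - sin(3/2)/432 + 43*cos(3/2)/288 - 5*cos(3)/36

A candidate is checked by its d/du: the result must match f(u).
F(u) = u**3*cos(3*u)/12 - u**2*sin(3*u)/12 - u*cos(3*u)/18 + sin(3*u)/54 + cos(3*u)/6 is an antiderivative of f.
Check: d/du[u**3*cos(3*u)/12 - u**2*sin(3*u)/12 - u*cos(3*u)/18 + sin(3*u)/54 + cos(3*u)/6] = -u**3*sin(3*u)/4 - sin(3*u)/2, which equals f(u).
F(1/2) = -sin(3/2)/432 + 43*cos(3/2)/288; F(-1) = 5*cos(3)/36 + 7*sin(3)/108.
Integral = F(1/2) - F(-1) = -7*sin(3)/108 - sin(3/2)/432 + 43*cos(3/2)/288 - 5*cos(3)/36.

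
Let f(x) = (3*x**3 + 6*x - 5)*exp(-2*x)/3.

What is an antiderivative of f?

An antiderivative is F(x) = (-12*x**3 - 18*x**2 - 42*x - 1)*exp(-2*x)/24.

f has the shape u'v + uv' for u = -x**3/2 - 3*x**2/4 - 7*x/4 - 1/24 and v = exp(-2*x) — it is the derivative of the product u*v.
Check: d/dx[(-12*x**3 - 18*x**2 - 42*x - 1)*exp(-2*x)/24] = (3*x**3 + 6*x - 5)*exp(-2*x)/3 = f(x).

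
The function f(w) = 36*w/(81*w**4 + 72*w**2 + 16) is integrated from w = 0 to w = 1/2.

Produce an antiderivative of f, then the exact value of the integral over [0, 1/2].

The substitution u = 3*w**2/2 + 2/3 works: f is exactly (dF/du)*(du/dw) for that inner function.
F(w) = -1/(9*w**2/2 + 2) is an antiderivative of f.
Check: d/dw[-1/(9*w**2/2 + 2)] = 36*w/(81*w**4 + 72*w**2 + 16) = f(w).
F(1/2) = -8/25; F(0) = -1/2.
Integral = F(1/2) - F(0) = 9/50.

Antiderivative: F(w) = -1/(9*w**2/2 + 2); value = 9/50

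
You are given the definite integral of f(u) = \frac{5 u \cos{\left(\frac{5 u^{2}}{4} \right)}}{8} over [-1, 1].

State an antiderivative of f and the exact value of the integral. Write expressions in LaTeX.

f matches the chain-rule pattern g'(h)*h' with inner function h(u) = \frac{5 u^{2}}{4}; substituting w = h(u) collapses the integral.
F(u) = \frac{\sin{\left(\frac{5 u^{2}}{4} \right)}}{4} is an antiderivative of f.
Check: d/du[\frac{\sin{\left(\frac{5 u^{2}}{4} \right)}}{4}] = \frac{5 u \cos{\left(\frac{5 u^{2}}{4} \right)}}{8} = f(u).
F(1) = \frac{\sin{\left(\frac{5}{4} \right)}}{4}; F(-1) = \frac{\sin{\left(\frac{5}{4} \right)}}{4}.
Integral = F(1) - F(-1) = 0.

Antiderivative: F(u) = \frac{\sin{\left(\frac{5 u^{2}}{4} \right)}}{4}; value = 0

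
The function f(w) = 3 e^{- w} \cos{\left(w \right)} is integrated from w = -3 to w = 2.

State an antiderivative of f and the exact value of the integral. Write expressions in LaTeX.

A first test for any F(w): its w-derivative must equal f(w) identically.
F(w) = \frac{3 e^{- w} \sin{\left(w \right)}}{2} - \frac{3 e^{- w} \cos{\left(w \right)}}{2} is an antiderivative of f.
Check: d/dw[\frac{3 e^{- w} \sin{\left(w \right)}}{2} - \frac{3 e^{- w} \cos{\left(w \right)}}{2}] = 3 e^{- w} \cos{\left(w \right)} = f(w).
F(2) = - \frac{3 \cos{\left(2 \right)}}{2 e^{2}} + \frac{3 \sin{\left(2 \right)}}{2 e^{2}}; F(-3) = - \frac{3 e^{3} \sin{\left(3 \right)}}{2} - \frac{3 e^{3} \cos{\left(3 \right)}}{2}.
Integral = F(2) - F(-3) = \frac{3 e^{3} \cos{\left(3 \right)}}{2} - \frac{3 \cos{\left(2 \right)}}{2 e^{2}} + \frac{3 \sin{\left(2 \right)}}{2 e^{2}} + \frac{3 e^{3} \sin{\left(3 \right)}}{2}.

Antiderivative: F(w) = \frac{3 e^{- w} \sin{\left(w \right)}}{2} - \frac{3 e^{- w} \cos{\left(w \right)}}{2}; value = \frac{3 e^{3} \cos{\left(3 \right)}}{2} - \frac{3 \cos{\left(2 \right)}}{2 e^{2}} + \frac{3 \sin{\left(2 \right)}}{2 e^{2}} + \frac{3 e^{3} \sin{\left(3 \right)}}{2}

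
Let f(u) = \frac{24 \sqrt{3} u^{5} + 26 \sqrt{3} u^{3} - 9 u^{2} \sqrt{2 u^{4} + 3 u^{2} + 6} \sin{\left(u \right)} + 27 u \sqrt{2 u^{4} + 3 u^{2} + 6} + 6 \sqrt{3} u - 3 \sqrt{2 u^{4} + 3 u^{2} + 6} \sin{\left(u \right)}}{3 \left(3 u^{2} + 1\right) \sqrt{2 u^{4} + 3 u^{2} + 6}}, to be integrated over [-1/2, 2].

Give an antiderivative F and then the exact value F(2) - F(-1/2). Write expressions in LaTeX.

Recover f(u) by differentiating a candidate F(u); any mismatch rules it out.
F(u) = \frac{4 \sqrt{3} \sqrt{2 u^{4} + 3 u^{2} + 6} + 9 \log{\left(4 u^{2} + \frac{4}{3} \right)} + 6 \cos{\left(u \right)}}{6} is an antiderivative of f.
Check: d/du[\frac{4 \sqrt{3} \sqrt{2 u^{4} + 3 u^{2} + 6} + 9 \log{\left(4 u^{2} + \frac{4}{3} \right)} + 6 \cos{\left(u \right)}}{6}] = \frac{24 \sqrt{3} u^{5} + 26 \sqrt{3} u^{3} - 9 u^{2} \sqrt{2 u^{4} + 3 u^{2} + 6} \sin{\left(u \right)} + 27 u \sqrt{2 u^{4} + 3 u^{2} + 6} + 6 \sqrt{3} u - 3 \sqrt{2 u^{4} + 3 u^{2} + 6} \sin{\left(u \right)}}{9 u^{2} \sqrt{2 u^{4} + 3 u^{2} + 6} + 3 \sqrt{2 u^{4} + 3 u^{2} + 6}}, which equals f(u).
F(2) = \cos{\left(2 \right)} + \frac{3 \log{\left(\frac{52}{3} \right)}}{2} + \frac{10 \sqrt{6}}{3}; F(-1/2) = \cos{\left(\frac{1}{2} \right)} + \frac{3 \log{\left(\frac{7}{3} \right)}}{2} + \frac{\sqrt{330}}{6}.
Integral = F(2) - F(-1/2) = - \frac{\sqrt{330}}{6} - \frac{3 \log{\left(\frac{7}{3} \right)}}{2} - \cos{\left(\frac{1}{2} \right)} + \cos{\left(2 \right)} + \frac{3 \log{\left(\frac{52}{3} \right)}}{2} + \frac{10 \sqrt{6}}{3}.

Antiderivative: F(u) = \frac{4 \sqrt{3} \sqrt{2 u^{4} + 3 u^{2} + 6} + 9 \log{\left(4 u^{2} + \frac{4}{3} \right)} + 6 \cos{\left(u \right)}}{6}; value = - \frac{\sqrt{330}}{6} - \frac{3 \log{\left(\frac{7}{3} \right)}}{2} - \cos{\left(\frac{1}{2} \right)} + \cos{\left(2 \right)} + \frac{3 \log{\left(\frac{52}{3} \right)}}{2} + \frac{10 \sqrt{6}}{3}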